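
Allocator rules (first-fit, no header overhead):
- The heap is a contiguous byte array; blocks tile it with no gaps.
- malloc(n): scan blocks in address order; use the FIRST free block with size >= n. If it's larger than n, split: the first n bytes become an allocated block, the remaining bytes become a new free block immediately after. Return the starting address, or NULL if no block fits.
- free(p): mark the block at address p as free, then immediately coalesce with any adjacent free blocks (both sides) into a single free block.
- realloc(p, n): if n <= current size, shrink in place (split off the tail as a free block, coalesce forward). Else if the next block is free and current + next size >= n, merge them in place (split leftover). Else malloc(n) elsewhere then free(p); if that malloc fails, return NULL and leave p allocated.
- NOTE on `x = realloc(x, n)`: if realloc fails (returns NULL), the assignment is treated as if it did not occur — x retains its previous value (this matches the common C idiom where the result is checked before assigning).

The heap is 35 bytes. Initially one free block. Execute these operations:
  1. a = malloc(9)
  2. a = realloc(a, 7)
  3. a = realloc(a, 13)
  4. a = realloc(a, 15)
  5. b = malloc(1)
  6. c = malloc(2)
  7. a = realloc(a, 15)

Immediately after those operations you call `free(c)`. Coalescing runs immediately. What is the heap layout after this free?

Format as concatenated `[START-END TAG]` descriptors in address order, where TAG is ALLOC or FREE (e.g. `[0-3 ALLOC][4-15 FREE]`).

Answer: [0-14 ALLOC][15-15 ALLOC][16-34 FREE]

Derivation:
Op 1: a = malloc(9) -> a = 0; heap: [0-8 ALLOC][9-34 FREE]
Op 2: a = realloc(a, 7) -> a = 0; heap: [0-6 ALLOC][7-34 FREE]
Op 3: a = realloc(a, 13) -> a = 0; heap: [0-12 ALLOC][13-34 FREE]
Op 4: a = realloc(a, 15) -> a = 0; heap: [0-14 ALLOC][15-34 FREE]
Op 5: b = malloc(1) -> b = 15; heap: [0-14 ALLOC][15-15 ALLOC][16-34 FREE]
Op 6: c = malloc(2) -> c = 16; heap: [0-14 ALLOC][15-15 ALLOC][16-17 ALLOC][18-34 FREE]
Op 7: a = realloc(a, 15) -> a = 0; heap: [0-14 ALLOC][15-15 ALLOC][16-17 ALLOC][18-34 FREE]
free(c): c = 16 -> block [16-17 ALLOC]; mark free, coalesce with adjacent free neighbors -> [0-14 ALLOC][15-15 ALLOC][16-34 FREE]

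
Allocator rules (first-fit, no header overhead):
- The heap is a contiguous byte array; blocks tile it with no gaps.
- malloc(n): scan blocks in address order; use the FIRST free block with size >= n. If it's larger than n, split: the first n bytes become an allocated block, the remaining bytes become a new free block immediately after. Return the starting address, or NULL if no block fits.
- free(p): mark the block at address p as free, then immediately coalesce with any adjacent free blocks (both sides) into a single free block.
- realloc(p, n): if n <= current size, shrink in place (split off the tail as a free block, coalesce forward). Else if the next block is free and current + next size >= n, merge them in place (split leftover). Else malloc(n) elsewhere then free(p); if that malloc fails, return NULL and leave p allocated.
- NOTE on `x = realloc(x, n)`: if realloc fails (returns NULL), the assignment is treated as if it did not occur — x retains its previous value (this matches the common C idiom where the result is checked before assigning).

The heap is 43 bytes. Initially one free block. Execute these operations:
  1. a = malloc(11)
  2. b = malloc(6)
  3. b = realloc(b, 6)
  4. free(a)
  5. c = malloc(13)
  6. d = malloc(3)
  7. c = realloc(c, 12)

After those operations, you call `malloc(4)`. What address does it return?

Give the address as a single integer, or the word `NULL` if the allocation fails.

Answer: 3

Derivation:
Op 1: a = malloc(11) -> a = 0; heap: [0-10 ALLOC][11-42 FREE]
Op 2: b = malloc(6) -> b = 11; heap: [0-10 ALLOC][11-16 ALLOC][17-42 FREE]
Op 3: b = realloc(b, 6) -> b = 11; heap: [0-10 ALLOC][11-16 ALLOC][17-42 FREE]
Op 4: free(a) -> (freed a); heap: [0-10 FREE][11-16 ALLOC][17-42 FREE]
Op 5: c = malloc(13) -> c = 17; heap: [0-10 FREE][11-16 ALLOC][17-29 ALLOC][30-42 FREE]
Op 6: d = malloc(3) -> d = 0; heap: [0-2 ALLOC][3-10 FREE][11-16 ALLOC][17-29 ALLOC][30-42 FREE]
Op 7: c = realloc(c, 12) -> c = 17; heap: [0-2 ALLOC][3-10 FREE][11-16 ALLOC][17-28 ALLOC][29-42 FREE]
malloc(4): first-fit scan over [0-2 ALLOC][3-10 FREE][11-16 ALLOC][17-28 ALLOC][29-42 FREE] -> 3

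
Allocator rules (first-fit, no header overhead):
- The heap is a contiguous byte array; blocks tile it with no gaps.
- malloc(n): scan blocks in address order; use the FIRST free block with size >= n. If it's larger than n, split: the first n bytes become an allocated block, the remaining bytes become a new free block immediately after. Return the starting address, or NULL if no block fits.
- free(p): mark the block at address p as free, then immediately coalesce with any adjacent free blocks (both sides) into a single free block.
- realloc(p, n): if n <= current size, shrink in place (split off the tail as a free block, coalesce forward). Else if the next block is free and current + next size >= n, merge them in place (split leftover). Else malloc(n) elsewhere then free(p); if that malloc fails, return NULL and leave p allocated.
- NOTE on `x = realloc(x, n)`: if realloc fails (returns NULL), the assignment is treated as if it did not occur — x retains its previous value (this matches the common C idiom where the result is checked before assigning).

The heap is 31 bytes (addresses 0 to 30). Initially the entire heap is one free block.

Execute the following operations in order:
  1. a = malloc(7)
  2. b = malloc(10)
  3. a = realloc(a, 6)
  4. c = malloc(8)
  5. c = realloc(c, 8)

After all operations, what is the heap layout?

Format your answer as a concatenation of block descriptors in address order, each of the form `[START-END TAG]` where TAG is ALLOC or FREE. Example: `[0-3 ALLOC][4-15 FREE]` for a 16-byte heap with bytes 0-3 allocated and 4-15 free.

Op 1: a = malloc(7) -> a = 0; heap: [0-6 ALLOC][7-30 FREE]
Op 2: b = malloc(10) -> b = 7; heap: [0-6 ALLOC][7-16 ALLOC][17-30 FREE]
Op 3: a = realloc(a, 6) -> a = 0; heap: [0-5 ALLOC][6-6 FREE][7-16 ALLOC][17-30 FREE]
Op 4: c = malloc(8) -> c = 17; heap: [0-5 ALLOC][6-6 FREE][7-16 ALLOC][17-24 ALLOC][25-30 FREE]
Op 5: c = realloc(c, 8) -> c = 17; heap: [0-5 ALLOC][6-6 FREE][7-16 ALLOC][17-24 ALLOC][25-30 FREE]

Answer: [0-5 ALLOC][6-6 FREE][7-16 ALLOC][17-24 ALLOC][25-30 FREE]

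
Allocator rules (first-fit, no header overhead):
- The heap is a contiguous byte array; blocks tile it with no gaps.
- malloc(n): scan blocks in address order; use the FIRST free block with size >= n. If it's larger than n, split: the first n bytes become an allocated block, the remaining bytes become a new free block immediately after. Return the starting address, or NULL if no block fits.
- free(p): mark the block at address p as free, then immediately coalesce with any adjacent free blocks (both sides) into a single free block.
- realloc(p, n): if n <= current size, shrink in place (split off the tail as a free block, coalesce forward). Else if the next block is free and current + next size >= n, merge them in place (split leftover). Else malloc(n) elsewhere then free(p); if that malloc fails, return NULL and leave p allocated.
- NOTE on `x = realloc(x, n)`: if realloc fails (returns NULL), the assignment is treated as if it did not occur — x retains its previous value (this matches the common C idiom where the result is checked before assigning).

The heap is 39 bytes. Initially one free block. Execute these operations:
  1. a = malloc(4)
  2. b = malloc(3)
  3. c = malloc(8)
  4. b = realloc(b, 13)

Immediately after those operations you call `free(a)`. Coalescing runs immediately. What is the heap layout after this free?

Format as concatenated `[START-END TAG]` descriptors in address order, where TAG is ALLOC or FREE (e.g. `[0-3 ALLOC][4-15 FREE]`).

Answer: [0-6 FREE][7-14 ALLOC][15-27 ALLOC][28-38 FREE]

Derivation:
Op 1: a = malloc(4) -> a = 0; heap: [0-3 ALLOC][4-38 FREE]
Op 2: b = malloc(3) -> b = 4; heap: [0-3 ALLOC][4-6 ALLOC][7-38 FREE]
Op 3: c = malloc(8) -> c = 7; heap: [0-3 ALLOC][4-6 ALLOC][7-14 ALLOC][15-38 FREE]
Op 4: b = realloc(b, 13) -> b = 15; heap: [0-3 ALLOC][4-6 FREE][7-14 ALLOC][15-27 ALLOC][28-38 FREE]
free(a): a = 0 -> block [0-3 ALLOC]; mark free, coalesce with adjacent free neighbors -> [0-6 FREE][7-14 ALLOC][15-27 ALLOC][28-38 FREE]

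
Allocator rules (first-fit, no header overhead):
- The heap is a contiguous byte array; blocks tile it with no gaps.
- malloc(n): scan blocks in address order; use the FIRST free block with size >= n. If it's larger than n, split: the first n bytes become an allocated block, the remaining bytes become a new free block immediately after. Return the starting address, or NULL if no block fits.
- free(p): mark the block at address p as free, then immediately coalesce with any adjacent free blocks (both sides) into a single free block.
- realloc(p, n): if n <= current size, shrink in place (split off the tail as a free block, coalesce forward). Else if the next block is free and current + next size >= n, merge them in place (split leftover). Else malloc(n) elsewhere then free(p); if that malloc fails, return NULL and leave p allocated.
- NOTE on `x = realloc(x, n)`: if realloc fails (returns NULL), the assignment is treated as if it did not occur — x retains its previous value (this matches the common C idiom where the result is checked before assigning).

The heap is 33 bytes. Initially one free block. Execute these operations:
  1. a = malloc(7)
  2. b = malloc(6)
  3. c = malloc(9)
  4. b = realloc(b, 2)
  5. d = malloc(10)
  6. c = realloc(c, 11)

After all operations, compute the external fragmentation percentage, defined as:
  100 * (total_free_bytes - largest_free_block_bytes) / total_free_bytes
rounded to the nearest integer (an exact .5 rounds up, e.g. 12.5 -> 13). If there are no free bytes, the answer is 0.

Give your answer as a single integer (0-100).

Op 1: a = malloc(7) -> a = 0; heap: [0-6 ALLOC][7-32 FREE]
Op 2: b = malloc(6) -> b = 7; heap: [0-6 ALLOC][7-12 ALLOC][13-32 FREE]
Op 3: c = malloc(9) -> c = 13; heap: [0-6 ALLOC][7-12 ALLOC][13-21 ALLOC][22-32 FREE]
Op 4: b = realloc(b, 2) -> b = 7; heap: [0-6 ALLOC][7-8 ALLOC][9-12 FREE][13-21 ALLOC][22-32 FREE]
Op 5: d = malloc(10) -> d = 22; heap: [0-6 ALLOC][7-8 ALLOC][9-12 FREE][13-21 ALLOC][22-31 ALLOC][32-32 FREE]
Op 6: c = realloc(c, 11) -> NULL (c unchanged); heap: [0-6 ALLOC][7-8 ALLOC][9-12 FREE][13-21 ALLOC][22-31 ALLOC][32-32 FREE]
Free blocks: [4 1] total_free=5 largest=4 -> 100*(5-4)/5 = 100/5 = 20

Answer: 20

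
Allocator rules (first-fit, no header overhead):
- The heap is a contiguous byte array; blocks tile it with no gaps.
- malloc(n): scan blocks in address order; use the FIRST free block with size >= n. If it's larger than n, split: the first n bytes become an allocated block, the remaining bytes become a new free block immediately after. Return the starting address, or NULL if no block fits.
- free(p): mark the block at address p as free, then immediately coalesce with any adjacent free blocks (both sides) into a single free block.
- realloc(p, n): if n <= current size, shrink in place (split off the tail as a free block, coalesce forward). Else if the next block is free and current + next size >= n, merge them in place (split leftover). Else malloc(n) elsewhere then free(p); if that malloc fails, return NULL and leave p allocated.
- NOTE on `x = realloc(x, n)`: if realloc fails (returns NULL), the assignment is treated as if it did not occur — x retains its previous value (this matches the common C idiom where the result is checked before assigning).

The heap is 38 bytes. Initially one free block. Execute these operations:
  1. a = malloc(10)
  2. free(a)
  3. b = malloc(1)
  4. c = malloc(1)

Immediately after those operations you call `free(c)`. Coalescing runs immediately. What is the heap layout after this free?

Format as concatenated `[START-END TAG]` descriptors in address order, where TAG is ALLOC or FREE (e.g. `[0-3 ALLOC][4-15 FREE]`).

Answer: [0-0 ALLOC][1-37 FREE]

Derivation:
Op 1: a = malloc(10) -> a = 0; heap: [0-9 ALLOC][10-37 FREE]
Op 2: free(a) -> (freed a); heap: [0-37 FREE]
Op 3: b = malloc(1) -> b = 0; heap: [0-0 ALLOC][1-37 FREE]
Op 4: c = malloc(1) -> c = 1; heap: [0-0 ALLOC][1-1 ALLOC][2-37 FREE]
free(c): c = 1 -> block [1-1 ALLOC]; mark free, coalesce with adjacent free neighbors -> [0-0 ALLOC][1-37 FREE]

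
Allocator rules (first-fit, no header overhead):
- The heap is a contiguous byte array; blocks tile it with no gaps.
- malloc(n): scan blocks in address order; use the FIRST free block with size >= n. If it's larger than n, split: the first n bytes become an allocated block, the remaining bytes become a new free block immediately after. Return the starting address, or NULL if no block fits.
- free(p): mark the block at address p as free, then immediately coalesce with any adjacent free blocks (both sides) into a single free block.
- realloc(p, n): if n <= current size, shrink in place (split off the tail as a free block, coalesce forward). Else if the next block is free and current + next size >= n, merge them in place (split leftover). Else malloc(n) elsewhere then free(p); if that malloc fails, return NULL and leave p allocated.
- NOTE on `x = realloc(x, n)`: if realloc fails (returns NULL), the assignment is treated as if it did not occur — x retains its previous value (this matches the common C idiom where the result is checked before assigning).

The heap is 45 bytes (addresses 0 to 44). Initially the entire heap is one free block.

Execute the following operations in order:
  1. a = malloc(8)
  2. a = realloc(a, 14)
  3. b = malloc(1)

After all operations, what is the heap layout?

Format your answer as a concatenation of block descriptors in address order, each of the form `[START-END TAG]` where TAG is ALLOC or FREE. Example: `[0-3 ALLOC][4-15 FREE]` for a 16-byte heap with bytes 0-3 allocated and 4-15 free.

Answer: [0-13 ALLOC][14-14 ALLOC][15-44 FREE]

Derivation:
Op 1: a = malloc(8) -> a = 0; heap: [0-7 ALLOC][8-44 FREE]
Op 2: a = realloc(a, 14) -> a = 0; heap: [0-13 ALLOC][14-44 FREE]
Op 3: b = malloc(1) -> b = 14; heap: [0-13 ALLOC][14-14 ALLOC][15-44 FREE]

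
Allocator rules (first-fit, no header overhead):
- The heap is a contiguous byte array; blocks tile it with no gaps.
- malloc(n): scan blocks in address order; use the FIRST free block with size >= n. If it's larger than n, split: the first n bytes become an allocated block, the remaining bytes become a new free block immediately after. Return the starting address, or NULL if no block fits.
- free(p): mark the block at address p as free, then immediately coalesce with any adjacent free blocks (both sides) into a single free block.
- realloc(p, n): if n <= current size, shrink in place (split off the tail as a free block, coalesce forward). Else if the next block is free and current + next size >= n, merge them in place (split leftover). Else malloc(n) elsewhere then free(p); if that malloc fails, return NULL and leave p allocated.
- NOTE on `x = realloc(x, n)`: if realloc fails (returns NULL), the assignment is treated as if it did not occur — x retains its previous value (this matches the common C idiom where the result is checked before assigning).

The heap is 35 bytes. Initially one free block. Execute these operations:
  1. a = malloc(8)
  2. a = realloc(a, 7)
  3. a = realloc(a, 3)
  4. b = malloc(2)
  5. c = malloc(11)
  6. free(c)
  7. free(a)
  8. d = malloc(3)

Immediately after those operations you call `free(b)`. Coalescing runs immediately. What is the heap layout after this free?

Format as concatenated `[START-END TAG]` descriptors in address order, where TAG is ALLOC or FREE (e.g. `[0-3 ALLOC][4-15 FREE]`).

Op 1: a = malloc(8) -> a = 0; heap: [0-7 ALLOC][8-34 FREE]
Op 2: a = realloc(a, 7) -> a = 0; heap: [0-6 ALLOC][7-34 FREE]
Op 3: a = realloc(a, 3) -> a = 0; heap: [0-2 ALLOC][3-34 FREE]
Op 4: b = malloc(2) -> b = 3; heap: [0-2 ALLOC][3-4 ALLOC][5-34 FREE]
Op 5: c = malloc(11) -> c = 5; heap: [0-2 ALLOC][3-4 ALLOC][5-15 ALLOC][16-34 FREE]
Op 6: free(c) -> (freed c); heap: [0-2 ALLOC][3-4 ALLOC][5-34 FREE]
Op 7: free(a) -> (freed a); heap: [0-2 FREE][3-4 ALLOC][5-34 FREE]
Op 8: d = malloc(3) -> d = 0; heap: [0-2 ALLOC][3-4 ALLOC][5-34 FREE]
free(b): b = 3 -> block [3-4 ALLOC]; mark free, coalesce with adjacent free neighbors -> [0-2 ALLOC][3-34 FREE]

Answer: [0-2 ALLOC][3-34 FREE]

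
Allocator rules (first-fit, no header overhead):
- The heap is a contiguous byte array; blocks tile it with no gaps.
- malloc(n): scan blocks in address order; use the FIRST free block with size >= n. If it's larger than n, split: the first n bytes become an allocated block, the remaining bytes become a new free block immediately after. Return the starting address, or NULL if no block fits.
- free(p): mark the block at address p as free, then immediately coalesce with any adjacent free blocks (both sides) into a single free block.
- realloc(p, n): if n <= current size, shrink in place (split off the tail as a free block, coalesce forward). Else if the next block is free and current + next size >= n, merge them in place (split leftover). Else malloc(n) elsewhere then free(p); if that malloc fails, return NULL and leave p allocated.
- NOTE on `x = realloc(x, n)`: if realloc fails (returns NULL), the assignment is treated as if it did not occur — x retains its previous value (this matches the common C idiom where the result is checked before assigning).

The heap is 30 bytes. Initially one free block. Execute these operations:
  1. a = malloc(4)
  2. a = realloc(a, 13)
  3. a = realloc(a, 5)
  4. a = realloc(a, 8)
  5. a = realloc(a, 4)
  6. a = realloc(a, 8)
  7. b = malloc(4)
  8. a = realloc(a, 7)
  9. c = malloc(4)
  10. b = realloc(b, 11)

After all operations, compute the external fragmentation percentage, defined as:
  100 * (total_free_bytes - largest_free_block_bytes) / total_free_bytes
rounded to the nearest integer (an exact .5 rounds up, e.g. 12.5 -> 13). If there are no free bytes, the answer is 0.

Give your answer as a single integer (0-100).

Answer: 38

Derivation:
Op 1: a = malloc(4) -> a = 0; heap: [0-3 ALLOC][4-29 FREE]
Op 2: a = realloc(a, 13) -> a = 0; heap: [0-12 ALLOC][13-29 FREE]
Op 3: a = realloc(a, 5) -> a = 0; heap: [0-4 ALLOC][5-29 FREE]
Op 4: a = realloc(a, 8) -> a = 0; heap: [0-7 ALLOC][8-29 FREE]
Op 5: a = realloc(a, 4) -> a = 0; heap: [0-3 ALLOC][4-29 FREE]
Op 6: a = realloc(a, 8) -> a = 0; heap: [0-7 ALLOC][8-29 FREE]
Op 7: b = malloc(4) -> b = 8; heap: [0-7 ALLOC][8-11 ALLOC][12-29 FREE]
Op 8: a = realloc(a, 7) -> a = 0; heap: [0-6 ALLOC][7-7 FREE][8-11 ALLOC][12-29 FREE]
Op 9: c = malloc(4) -> c = 12; heap: [0-6 ALLOC][7-7 FREE][8-11 ALLOC][12-15 ALLOC][16-29 FREE]
Op 10: b = realloc(b, 11) -> b = 16; heap: [0-6 ALLOC][7-11 FREE][12-15 ALLOC][16-26 ALLOC][27-29 FREE]
Free blocks: [5 3] total_free=8 largest=5 -> 100*(8-5)/8 = 300/8 = 37.5 -> rounds to 38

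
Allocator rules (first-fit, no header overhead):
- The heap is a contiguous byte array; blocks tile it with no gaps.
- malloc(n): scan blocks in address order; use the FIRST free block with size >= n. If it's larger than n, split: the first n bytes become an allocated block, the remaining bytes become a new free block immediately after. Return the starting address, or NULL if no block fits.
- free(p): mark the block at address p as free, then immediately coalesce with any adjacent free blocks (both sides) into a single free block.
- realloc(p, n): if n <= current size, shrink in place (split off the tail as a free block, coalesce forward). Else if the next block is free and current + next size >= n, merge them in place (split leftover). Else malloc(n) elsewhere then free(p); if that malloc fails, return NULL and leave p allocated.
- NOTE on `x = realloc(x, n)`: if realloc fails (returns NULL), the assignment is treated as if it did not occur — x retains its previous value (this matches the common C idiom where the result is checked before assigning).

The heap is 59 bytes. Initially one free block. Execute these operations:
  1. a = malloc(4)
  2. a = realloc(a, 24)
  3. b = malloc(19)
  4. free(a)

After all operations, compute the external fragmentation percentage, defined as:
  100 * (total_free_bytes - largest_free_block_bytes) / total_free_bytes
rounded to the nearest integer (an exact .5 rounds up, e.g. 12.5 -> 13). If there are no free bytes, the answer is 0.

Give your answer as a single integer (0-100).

Op 1: a = malloc(4) -> a = 0; heap: [0-3 ALLOC][4-58 FREE]
Op 2: a = realloc(a, 24) -> a = 0; heap: [0-23 ALLOC][24-58 FREE]
Op 3: b = malloc(19) -> b = 24; heap: [0-23 ALLOC][24-42 ALLOC][43-58 FREE]
Op 4: free(a) -> (freed a); heap: [0-23 FREE][24-42 ALLOC][43-58 FREE]
Free blocks: [24 16] total_free=40 largest=24 -> 100*(40-24)/40 = 1600/40 = 40

Answer: 40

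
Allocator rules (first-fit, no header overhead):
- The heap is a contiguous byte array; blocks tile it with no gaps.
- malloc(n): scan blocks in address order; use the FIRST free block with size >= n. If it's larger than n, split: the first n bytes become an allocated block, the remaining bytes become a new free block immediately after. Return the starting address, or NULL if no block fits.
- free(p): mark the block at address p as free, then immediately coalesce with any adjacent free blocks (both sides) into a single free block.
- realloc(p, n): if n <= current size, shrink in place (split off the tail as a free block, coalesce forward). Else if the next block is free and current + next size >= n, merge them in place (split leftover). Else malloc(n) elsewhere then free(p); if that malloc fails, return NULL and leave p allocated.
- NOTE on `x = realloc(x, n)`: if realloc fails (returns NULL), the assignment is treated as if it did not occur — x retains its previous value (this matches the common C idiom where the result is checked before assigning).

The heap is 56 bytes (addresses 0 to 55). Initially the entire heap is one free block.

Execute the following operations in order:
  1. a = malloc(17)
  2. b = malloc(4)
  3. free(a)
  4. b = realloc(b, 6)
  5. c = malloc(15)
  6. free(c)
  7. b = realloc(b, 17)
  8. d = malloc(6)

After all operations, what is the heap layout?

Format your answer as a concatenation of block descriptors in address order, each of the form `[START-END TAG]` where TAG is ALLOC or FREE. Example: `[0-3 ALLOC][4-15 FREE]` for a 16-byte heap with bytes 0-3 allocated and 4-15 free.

Answer: [0-5 ALLOC][6-16 FREE][17-33 ALLOC][34-55 FREE]

Derivation:
Op 1: a = malloc(17) -> a = 0; heap: [0-16 ALLOC][17-55 FREE]
Op 2: b = malloc(4) -> b = 17; heap: [0-16 ALLOC][17-20 ALLOC][21-55 FREE]
Op 3: free(a) -> (freed a); heap: [0-16 FREE][17-20 ALLOC][21-55 FREE]
Op 4: b = realloc(b, 6) -> b = 17; heap: [0-16 FREE][17-22 ALLOC][23-55 FREE]
Op 5: c = malloc(15) -> c = 0; heap: [0-14 ALLOC][15-16 FREE][17-22 ALLOC][23-55 FREE]
Op 6: free(c) -> (freed c); heap: [0-16 FREE][17-22 ALLOC][23-55 FREE]
Op 7: b = realloc(b, 17) -> b = 17; heap: [0-16 FREE][17-33 ALLOC][34-55 FREE]
Op 8: d = malloc(6) -> d = 0; heap: [0-5 ALLOC][6-16 FREE][17-33 ALLOC][34-55 FREE]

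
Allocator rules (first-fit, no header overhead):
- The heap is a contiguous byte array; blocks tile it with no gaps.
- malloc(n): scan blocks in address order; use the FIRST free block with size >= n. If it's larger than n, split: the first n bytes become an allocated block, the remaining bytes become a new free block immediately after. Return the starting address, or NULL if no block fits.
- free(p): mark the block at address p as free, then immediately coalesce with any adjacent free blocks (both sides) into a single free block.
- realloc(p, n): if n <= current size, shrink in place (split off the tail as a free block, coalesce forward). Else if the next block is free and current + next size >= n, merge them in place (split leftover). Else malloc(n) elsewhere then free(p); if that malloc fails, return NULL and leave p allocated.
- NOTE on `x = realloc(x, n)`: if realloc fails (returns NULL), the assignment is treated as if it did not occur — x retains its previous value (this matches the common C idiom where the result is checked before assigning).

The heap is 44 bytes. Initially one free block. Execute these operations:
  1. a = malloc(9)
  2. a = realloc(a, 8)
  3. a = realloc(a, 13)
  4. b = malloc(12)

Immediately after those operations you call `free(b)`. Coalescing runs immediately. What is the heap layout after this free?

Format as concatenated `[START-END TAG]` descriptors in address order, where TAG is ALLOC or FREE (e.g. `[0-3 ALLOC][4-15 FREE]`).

Answer: [0-12 ALLOC][13-43 FREE]

Derivation:
Op 1: a = malloc(9) -> a = 0; heap: [0-8 ALLOC][9-43 FREE]
Op 2: a = realloc(a, 8) -> a = 0; heap: [0-7 ALLOC][8-43 FREE]
Op 3: a = realloc(a, 13) -> a = 0; heap: [0-12 ALLOC][13-43 FREE]
Op 4: b = malloc(12) -> b = 13; heap: [0-12 ALLOC][13-24 ALLOC][25-43 FREE]
free(b): b = 13 -> block [13-24 ALLOC]; mark free, coalesce with adjacent free neighbors -> [0-12 ALLOC][13-43 FREE]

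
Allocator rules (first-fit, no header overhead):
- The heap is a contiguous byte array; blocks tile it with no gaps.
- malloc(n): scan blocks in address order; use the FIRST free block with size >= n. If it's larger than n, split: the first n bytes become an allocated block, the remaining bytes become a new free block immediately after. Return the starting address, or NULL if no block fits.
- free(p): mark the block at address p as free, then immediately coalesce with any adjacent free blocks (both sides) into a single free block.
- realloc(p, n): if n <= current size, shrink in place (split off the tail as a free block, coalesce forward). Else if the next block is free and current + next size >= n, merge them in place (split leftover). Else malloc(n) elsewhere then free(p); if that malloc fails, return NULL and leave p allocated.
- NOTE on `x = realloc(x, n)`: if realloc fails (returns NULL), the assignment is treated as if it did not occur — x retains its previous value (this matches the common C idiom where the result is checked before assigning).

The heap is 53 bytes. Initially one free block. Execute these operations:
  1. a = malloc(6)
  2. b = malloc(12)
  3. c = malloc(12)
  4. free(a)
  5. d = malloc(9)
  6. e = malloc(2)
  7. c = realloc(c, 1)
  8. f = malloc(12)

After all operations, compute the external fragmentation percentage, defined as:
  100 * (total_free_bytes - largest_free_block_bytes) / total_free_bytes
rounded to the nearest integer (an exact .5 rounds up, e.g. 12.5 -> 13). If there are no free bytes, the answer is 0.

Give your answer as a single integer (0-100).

Op 1: a = malloc(6) -> a = 0; heap: [0-5 ALLOC][6-52 FREE]
Op 2: b = malloc(12) -> b = 6; heap: [0-5 ALLOC][6-17 ALLOC][18-52 FREE]
Op 3: c = malloc(12) -> c = 18; heap: [0-5 ALLOC][6-17 ALLOC][18-29 ALLOC][30-52 FREE]
Op 4: free(a) -> (freed a); heap: [0-5 FREE][6-17 ALLOC][18-29 ALLOC][30-52 FREE]
Op 5: d = malloc(9) -> d = 30; heap: [0-5 FREE][6-17 ALLOC][18-29 ALLOC][30-38 ALLOC][39-52 FREE]
Op 6: e = malloc(2) -> e = 0; heap: [0-1 ALLOC][2-5 FREE][6-17 ALLOC][18-29 ALLOC][30-38 ALLOC][39-52 FREE]
Op 7: c = realloc(c, 1) -> c = 18; heap: [0-1 ALLOC][2-5 FREE][6-17 ALLOC][18-18 ALLOC][19-29 FREE][30-38 ALLOC][39-52 FREE]
Op 8: f = malloc(12) -> f = 39; heap: [0-1 ALLOC][2-5 FREE][6-17 ALLOC][18-18 ALLOC][19-29 FREE][30-38 ALLOC][39-50 ALLOC][51-52 FREE]
Free blocks: [4 11 2] total_free=17 largest=11 -> 100*(17-11)/17 = 600/17 ≈ 35.294 -> rounds to 35

Answer: 35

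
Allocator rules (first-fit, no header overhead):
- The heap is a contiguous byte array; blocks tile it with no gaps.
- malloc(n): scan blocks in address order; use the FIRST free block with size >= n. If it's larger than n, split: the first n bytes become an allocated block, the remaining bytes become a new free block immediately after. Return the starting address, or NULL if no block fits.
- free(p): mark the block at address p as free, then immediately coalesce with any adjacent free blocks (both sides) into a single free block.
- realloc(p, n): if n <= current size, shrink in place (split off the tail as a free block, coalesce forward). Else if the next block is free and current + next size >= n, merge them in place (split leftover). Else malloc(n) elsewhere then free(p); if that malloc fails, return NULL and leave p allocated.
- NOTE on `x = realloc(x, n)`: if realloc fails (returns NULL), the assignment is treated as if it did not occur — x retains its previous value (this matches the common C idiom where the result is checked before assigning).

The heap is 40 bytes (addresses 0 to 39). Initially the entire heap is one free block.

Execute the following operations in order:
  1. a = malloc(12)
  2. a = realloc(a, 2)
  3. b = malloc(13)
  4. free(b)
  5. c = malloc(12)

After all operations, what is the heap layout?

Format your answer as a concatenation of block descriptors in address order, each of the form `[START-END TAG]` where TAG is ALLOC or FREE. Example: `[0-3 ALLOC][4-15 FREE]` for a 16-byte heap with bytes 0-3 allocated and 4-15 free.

Op 1: a = malloc(12) -> a = 0; heap: [0-11 ALLOC][12-39 FREE]
Op 2: a = realloc(a, 2) -> a = 0; heap: [0-1 ALLOC][2-39 FREE]
Op 3: b = malloc(13) -> b = 2; heap: [0-1 ALLOC][2-14 ALLOC][15-39 FREE]
Op 4: free(b) -> (freed b); heap: [0-1 ALLOC][2-39 FREE]
Op 5: c = malloc(12) -> c = 2; heap: [0-1 ALLOC][2-13 ALLOC][14-39 FREE]

Answer: [0-1 ALLOC][2-13 ALLOC][14-39 FREE]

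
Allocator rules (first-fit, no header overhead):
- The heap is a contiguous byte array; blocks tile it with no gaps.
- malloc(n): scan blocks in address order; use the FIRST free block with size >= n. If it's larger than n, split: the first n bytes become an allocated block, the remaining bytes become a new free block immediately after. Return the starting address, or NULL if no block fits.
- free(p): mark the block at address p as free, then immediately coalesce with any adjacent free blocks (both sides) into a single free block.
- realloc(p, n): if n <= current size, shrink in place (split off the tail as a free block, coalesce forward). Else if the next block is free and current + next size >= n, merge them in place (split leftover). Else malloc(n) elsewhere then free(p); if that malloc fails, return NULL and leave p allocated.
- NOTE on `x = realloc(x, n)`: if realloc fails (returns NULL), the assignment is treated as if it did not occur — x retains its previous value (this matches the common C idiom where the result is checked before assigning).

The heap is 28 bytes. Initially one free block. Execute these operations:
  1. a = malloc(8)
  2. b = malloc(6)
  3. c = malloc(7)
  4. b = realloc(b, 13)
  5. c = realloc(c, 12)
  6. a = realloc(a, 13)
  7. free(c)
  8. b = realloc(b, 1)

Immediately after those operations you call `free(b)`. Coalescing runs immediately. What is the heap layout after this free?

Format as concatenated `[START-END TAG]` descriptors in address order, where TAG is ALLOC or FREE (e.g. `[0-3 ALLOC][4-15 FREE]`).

Op 1: a = malloc(8) -> a = 0; heap: [0-7 ALLOC][8-27 FREE]
Op 2: b = malloc(6) -> b = 8; heap: [0-7 ALLOC][8-13 ALLOC][14-27 FREE]
Op 3: c = malloc(7) -> c = 14; heap: [0-7 ALLOC][8-13 ALLOC][14-20 ALLOC][21-27 FREE]
Op 4: b = realloc(b, 13) -> NULL (b unchanged); heap: [0-7 ALLOC][8-13 ALLOC][14-20 ALLOC][21-27 FREE]
Op 5: c = realloc(c, 12) -> c = 14; heap: [0-7 ALLOC][8-13 ALLOC][14-25 ALLOC][26-27 FREE]
Op 6: a = realloc(a, 13) -> NULL (a unchanged); heap: [0-7 ALLOC][8-13 ALLOC][14-25 ALLOC][26-27 FREE]
Op 7: free(c) -> (freed c); heap: [0-7 ALLOC][8-13 ALLOC][14-27 FREE]
Op 8: b = realloc(b, 1) -> b = 8; heap: [0-7 ALLOC][8-8 ALLOC][9-27 FREE]
free(b): b = 8 -> block [8-8 ALLOC]; mark free, coalesce with adjacent free neighbors -> [0-7 ALLOC][8-27 FREE]

Answer: [0-7 ALLOC][8-27 FREE]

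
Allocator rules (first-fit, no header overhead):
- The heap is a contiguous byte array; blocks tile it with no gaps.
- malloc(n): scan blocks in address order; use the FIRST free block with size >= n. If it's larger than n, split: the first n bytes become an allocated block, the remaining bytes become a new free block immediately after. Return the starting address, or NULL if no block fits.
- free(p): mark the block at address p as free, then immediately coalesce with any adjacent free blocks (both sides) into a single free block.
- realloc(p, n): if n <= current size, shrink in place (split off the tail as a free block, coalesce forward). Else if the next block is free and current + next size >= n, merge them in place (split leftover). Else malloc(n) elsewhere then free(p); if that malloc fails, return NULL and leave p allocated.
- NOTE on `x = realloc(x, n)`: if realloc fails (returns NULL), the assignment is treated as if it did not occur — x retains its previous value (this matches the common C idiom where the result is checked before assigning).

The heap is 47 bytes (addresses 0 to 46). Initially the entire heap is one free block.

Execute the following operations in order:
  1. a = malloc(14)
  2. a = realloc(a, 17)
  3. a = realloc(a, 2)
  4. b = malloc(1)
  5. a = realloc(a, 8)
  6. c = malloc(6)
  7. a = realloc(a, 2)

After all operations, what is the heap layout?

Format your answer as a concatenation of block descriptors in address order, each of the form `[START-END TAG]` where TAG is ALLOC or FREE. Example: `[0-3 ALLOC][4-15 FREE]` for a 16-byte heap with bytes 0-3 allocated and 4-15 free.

Op 1: a = malloc(14) -> a = 0; heap: [0-13 ALLOC][14-46 FREE]
Op 2: a = realloc(a, 17) -> a = 0; heap: [0-16 ALLOC][17-46 FREE]
Op 3: a = realloc(a, 2) -> a = 0; heap: [0-1 ALLOC][2-46 FREE]
Op 4: b = malloc(1) -> b = 2; heap: [0-1 ALLOC][2-2 ALLOC][3-46 FREE]
Op 5: a = realloc(a, 8) -> a = 3; heap: [0-1 FREE][2-2 ALLOC][3-10 ALLOC][11-46 FREE]
Op 6: c = malloc(6) -> c = 11; heap: [0-1 FREE][2-2 ALLOC][3-10 ALLOC][11-16 ALLOC][17-46 FREE]
Op 7: a = realloc(a, 2) -> a = 3; heap: [0-1 FREE][2-2 ALLOC][3-4 ALLOC][5-10 FREE][11-16 ALLOC][17-46 FREE]

Answer: [0-1 FREE][2-2 ALLOC][3-4 ALLOC][5-10 FREE][11-16 ALLOC][17-46 FREE]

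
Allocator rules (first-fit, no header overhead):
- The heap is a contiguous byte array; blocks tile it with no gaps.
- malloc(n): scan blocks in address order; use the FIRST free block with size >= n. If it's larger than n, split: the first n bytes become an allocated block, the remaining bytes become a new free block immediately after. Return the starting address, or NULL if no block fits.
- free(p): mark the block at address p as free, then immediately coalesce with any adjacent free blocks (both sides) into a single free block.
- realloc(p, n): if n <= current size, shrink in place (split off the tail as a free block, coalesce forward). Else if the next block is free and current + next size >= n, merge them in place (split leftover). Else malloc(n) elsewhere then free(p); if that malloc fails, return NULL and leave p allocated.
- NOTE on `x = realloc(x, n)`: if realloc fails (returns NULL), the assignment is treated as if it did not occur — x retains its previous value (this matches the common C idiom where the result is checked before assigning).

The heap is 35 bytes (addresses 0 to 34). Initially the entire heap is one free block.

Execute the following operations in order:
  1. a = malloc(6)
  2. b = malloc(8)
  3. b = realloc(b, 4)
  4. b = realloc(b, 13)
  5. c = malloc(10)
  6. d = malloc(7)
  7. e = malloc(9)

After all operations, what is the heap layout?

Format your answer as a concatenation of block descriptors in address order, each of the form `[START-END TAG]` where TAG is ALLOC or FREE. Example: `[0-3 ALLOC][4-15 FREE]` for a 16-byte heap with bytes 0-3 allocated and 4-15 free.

Op 1: a = malloc(6) -> a = 0; heap: [0-5 ALLOC][6-34 FREE]
Op 2: b = malloc(8) -> b = 6; heap: [0-5 ALLOC][6-13 ALLOC][14-34 FREE]
Op 3: b = realloc(b, 4) -> b = 6; heap: [0-5 ALLOC][6-9 ALLOC][10-34 FREE]
Op 4: b = realloc(b, 13) -> b = 6; heap: [0-5 ALLOC][6-18 ALLOC][19-34 FREE]
Op 5: c = malloc(10) -> c = 19; heap: [0-5 ALLOC][6-18 ALLOC][19-28 ALLOC][29-34 FREE]
Op 6: d = malloc(7) -> d = NULL; heap: [0-5 ALLOC][6-18 ALLOC][19-28 ALLOC][29-34 FREE]
Op 7: e = malloc(9) -> e = NULL; heap: [0-5 ALLOC][6-18 ALLOC][19-28 ALLOC][29-34 FREE]

Answer: [0-5 ALLOC][6-18 ALLOC][19-28 ALLOC][29-34 FREE]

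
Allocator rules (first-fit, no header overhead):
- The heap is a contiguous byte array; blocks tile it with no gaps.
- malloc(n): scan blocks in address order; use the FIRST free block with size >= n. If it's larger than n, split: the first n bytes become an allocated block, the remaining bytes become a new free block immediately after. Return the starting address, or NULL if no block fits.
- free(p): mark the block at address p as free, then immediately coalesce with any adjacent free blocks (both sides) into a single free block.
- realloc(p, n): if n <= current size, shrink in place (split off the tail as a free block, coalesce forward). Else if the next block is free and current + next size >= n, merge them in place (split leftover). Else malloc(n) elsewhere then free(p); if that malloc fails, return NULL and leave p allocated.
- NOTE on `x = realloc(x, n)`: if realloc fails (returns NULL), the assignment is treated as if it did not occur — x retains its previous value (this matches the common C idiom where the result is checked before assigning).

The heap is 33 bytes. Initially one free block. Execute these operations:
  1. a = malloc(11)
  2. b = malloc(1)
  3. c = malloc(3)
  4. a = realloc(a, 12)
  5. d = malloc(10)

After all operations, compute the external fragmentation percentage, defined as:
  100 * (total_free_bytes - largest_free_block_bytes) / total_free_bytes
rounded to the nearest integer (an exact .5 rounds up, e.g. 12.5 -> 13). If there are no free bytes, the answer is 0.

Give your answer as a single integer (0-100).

Op 1: a = malloc(11) -> a = 0; heap: [0-10 ALLOC][11-32 FREE]
Op 2: b = malloc(1) -> b = 11; heap: [0-10 ALLOC][11-11 ALLOC][12-32 FREE]
Op 3: c = malloc(3) -> c = 12; heap: [0-10 ALLOC][11-11 ALLOC][12-14 ALLOC][15-32 FREE]
Op 4: a = realloc(a, 12) -> a = 15; heap: [0-10 FREE][11-11 ALLOC][12-14 ALLOC][15-26 ALLOC][27-32 FREE]
Op 5: d = malloc(10) -> d = 0; heap: [0-9 ALLOC][10-10 FREE][11-11 ALLOC][12-14 ALLOC][15-26 ALLOC][27-32 FREE]
Free blocks: [1 6] total_free=7 largest=6 -> 100*(7-6)/7 = 100/7 ≈ 14.286 -> rounds to 14

Answer: 14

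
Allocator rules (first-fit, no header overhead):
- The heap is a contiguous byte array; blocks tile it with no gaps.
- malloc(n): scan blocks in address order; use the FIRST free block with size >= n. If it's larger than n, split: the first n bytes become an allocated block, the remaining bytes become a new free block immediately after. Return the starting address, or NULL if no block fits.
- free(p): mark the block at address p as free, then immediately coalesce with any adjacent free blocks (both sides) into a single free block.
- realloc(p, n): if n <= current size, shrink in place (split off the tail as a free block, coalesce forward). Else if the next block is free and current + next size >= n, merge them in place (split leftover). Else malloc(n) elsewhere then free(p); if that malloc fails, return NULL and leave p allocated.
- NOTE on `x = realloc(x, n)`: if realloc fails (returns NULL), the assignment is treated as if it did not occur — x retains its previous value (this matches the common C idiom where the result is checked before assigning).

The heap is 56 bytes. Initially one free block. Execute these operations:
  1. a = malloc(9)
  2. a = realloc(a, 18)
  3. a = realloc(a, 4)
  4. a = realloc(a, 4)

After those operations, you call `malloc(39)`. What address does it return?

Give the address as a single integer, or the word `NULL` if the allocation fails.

Answer: 4

Derivation:
Op 1: a = malloc(9) -> a = 0; heap: [0-8 ALLOC][9-55 FREE]
Op 2: a = realloc(a, 18) -> a = 0; heap: [0-17 ALLOC][18-55 FREE]
Op 3: a = realloc(a, 4) -> a = 0; heap: [0-3 ALLOC][4-55 FREE]
Op 4: a = realloc(a, 4) -> a = 0; heap: [0-3 ALLOC][4-55 FREE]
malloc(39): first-fit scan over [0-3 ALLOC][4-55 FREE] -> 4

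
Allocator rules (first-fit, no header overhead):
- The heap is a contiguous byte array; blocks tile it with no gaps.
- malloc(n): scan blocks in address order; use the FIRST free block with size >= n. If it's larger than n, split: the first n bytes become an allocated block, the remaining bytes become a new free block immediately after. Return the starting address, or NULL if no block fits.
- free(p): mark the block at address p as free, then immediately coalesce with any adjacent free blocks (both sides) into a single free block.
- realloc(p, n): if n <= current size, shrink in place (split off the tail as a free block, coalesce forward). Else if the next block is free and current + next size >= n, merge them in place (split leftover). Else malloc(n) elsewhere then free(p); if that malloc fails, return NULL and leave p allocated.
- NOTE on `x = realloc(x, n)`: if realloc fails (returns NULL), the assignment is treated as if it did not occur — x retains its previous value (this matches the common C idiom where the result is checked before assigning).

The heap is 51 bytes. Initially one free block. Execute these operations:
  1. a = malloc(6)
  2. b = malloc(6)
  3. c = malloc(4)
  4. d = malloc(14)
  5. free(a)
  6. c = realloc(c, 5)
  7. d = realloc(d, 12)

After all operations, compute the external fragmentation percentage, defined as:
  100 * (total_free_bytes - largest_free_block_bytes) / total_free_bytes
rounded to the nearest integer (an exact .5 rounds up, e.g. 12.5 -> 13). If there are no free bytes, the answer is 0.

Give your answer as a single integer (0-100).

Op 1: a = malloc(6) -> a = 0; heap: [0-5 ALLOC][6-50 FREE]
Op 2: b = malloc(6) -> b = 6; heap: [0-5 ALLOC][6-11 ALLOC][12-50 FREE]
Op 3: c = malloc(4) -> c = 12; heap: [0-5 ALLOC][6-11 ALLOC][12-15 ALLOC][16-50 FREE]
Op 4: d = malloc(14) -> d = 16; heap: [0-5 ALLOC][6-11 ALLOC][12-15 ALLOC][16-29 ALLOC][30-50 FREE]
Op 5: free(a) -> (freed a); heap: [0-5 FREE][6-11 ALLOC][12-15 ALLOC][16-29 ALLOC][30-50 FREE]
Op 6: c = realloc(c, 5) -> c = 0; heap: [0-4 ALLOC][5-5 FREE][6-11 ALLOC][12-15 FREE][16-29 ALLOC][30-50 FREE]
Op 7: d = realloc(d, 12) -> d = 16; heap: [0-4 ALLOC][5-5 FREE][6-11 ALLOC][12-15 FREE][16-27 ALLOC][28-50 FREE]
Free blocks: [1 4 23] total_free=28 largest=23 -> 100*(28-23)/28 = 500/28 ≈ 17.857 -> rounds to 18

Answer: 18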